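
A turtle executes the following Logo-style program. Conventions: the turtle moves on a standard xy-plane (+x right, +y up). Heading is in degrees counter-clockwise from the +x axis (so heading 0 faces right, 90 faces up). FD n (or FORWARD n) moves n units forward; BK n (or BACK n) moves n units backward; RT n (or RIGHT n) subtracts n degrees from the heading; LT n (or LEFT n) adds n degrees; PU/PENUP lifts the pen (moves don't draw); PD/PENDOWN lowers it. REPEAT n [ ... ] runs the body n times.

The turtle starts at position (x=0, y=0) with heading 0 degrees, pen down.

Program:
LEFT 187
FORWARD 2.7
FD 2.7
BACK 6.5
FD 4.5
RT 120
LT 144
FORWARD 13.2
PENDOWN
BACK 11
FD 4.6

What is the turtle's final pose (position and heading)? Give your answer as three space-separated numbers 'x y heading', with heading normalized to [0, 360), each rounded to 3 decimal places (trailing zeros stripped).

Answer: -9.203 -3.917 211

Derivation:
Executing turtle program step by step:
Start: pos=(0,0), heading=0, pen down
LT 187: heading 0 -> 187
FD 2.7: (0,0) -> (-2.68,-0.329) [heading=187, draw]
FD 2.7: (-2.68,-0.329) -> (-5.36,-0.658) [heading=187, draw]
BK 6.5: (-5.36,-0.658) -> (1.092,0.134) [heading=187, draw]
FD 4.5: (1.092,0.134) -> (-3.375,-0.414) [heading=187, draw]
RT 120: heading 187 -> 67
LT 144: heading 67 -> 211
FD 13.2: (-3.375,-0.414) -> (-14.689,-7.213) [heading=211, draw]
PD: pen down
BK 11: (-14.689,-7.213) -> (-5.26,-1.547) [heading=211, draw]
FD 4.6: (-5.26,-1.547) -> (-9.203,-3.917) [heading=211, draw]
Final: pos=(-9.203,-3.917), heading=211, 7 segment(s) drawn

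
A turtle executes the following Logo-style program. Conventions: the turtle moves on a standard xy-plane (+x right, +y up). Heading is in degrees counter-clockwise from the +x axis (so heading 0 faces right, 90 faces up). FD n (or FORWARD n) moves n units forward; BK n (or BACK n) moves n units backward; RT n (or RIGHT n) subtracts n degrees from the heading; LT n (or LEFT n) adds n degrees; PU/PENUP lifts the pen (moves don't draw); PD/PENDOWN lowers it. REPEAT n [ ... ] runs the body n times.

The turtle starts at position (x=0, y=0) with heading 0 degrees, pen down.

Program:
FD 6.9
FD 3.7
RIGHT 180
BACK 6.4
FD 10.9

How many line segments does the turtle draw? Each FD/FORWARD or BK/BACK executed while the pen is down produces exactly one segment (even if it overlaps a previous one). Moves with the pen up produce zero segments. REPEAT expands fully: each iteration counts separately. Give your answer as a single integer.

Answer: 4

Derivation:
Executing turtle program step by step:
Start: pos=(0,0), heading=0, pen down
FD 6.9: (0,0) -> (6.9,0) [heading=0, draw]
FD 3.7: (6.9,0) -> (10.6,0) [heading=0, draw]
RT 180: heading 0 -> 180
BK 6.4: (10.6,0) -> (17,0) [heading=180, draw]
FD 10.9: (17,0) -> (6.1,0) [heading=180, draw]
Final: pos=(6.1,0), heading=180, 4 segment(s) drawn
Segments drawn: 4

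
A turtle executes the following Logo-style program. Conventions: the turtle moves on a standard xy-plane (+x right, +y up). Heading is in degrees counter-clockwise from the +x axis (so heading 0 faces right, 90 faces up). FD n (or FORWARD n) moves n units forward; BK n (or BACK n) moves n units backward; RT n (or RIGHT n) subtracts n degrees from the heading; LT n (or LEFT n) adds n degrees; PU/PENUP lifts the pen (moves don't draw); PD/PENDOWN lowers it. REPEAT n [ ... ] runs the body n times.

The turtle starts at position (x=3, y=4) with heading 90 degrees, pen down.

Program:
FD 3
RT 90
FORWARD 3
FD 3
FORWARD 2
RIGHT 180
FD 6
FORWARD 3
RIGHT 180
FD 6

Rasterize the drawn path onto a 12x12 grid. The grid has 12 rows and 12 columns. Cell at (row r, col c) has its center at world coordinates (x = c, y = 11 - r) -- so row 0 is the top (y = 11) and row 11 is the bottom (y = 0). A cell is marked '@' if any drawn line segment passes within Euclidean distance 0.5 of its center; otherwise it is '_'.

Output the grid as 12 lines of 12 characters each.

Segment 0: (3,4) -> (3,7)
Segment 1: (3,7) -> (6,7)
Segment 2: (6,7) -> (9,7)
Segment 3: (9,7) -> (11,7)
Segment 4: (11,7) -> (5,7)
Segment 5: (5,7) -> (2,7)
Segment 6: (2,7) -> (8,7)

Answer: ____________
____________
____________
____________
__@@@@@@@@@@
___@________
___@________
___@________
____________
____________
____________
____________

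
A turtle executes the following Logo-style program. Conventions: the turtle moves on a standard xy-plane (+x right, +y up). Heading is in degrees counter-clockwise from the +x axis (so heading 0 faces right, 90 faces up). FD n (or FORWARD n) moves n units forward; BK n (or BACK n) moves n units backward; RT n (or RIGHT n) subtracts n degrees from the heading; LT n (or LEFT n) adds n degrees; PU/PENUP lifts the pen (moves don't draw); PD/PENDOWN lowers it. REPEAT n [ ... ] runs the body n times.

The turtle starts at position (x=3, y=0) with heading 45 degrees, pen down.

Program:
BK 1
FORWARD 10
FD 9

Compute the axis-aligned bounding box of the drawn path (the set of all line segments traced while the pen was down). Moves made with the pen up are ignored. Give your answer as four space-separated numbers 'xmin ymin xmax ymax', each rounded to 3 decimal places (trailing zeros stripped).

Executing turtle program step by step:
Start: pos=(3,0), heading=45, pen down
BK 1: (3,0) -> (2.293,-0.707) [heading=45, draw]
FD 10: (2.293,-0.707) -> (9.364,6.364) [heading=45, draw]
FD 9: (9.364,6.364) -> (15.728,12.728) [heading=45, draw]
Final: pos=(15.728,12.728), heading=45, 3 segment(s) drawn

Segment endpoints: x in {2.293, 3, 9.364, 15.728}, y in {-0.707, 0, 6.364, 12.728}
xmin=2.293, ymin=-0.707, xmax=15.728, ymax=12.728

Answer: 2.293 -0.707 15.728 12.728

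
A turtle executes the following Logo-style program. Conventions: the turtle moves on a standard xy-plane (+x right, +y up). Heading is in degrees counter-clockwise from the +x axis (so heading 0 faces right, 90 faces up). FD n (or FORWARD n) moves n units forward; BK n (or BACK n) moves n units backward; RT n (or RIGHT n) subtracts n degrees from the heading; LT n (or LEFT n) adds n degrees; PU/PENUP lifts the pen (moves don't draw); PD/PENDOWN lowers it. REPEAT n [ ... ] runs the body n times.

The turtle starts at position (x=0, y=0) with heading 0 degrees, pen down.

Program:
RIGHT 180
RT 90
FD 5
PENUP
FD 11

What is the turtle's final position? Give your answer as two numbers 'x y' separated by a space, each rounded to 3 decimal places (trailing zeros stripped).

Answer: 0 16

Derivation:
Executing turtle program step by step:
Start: pos=(0,0), heading=0, pen down
RT 180: heading 0 -> 180
RT 90: heading 180 -> 90
FD 5: (0,0) -> (0,5) [heading=90, draw]
PU: pen up
FD 11: (0,5) -> (0,16) [heading=90, move]
Final: pos=(0,16), heading=90, 1 segment(s) drawn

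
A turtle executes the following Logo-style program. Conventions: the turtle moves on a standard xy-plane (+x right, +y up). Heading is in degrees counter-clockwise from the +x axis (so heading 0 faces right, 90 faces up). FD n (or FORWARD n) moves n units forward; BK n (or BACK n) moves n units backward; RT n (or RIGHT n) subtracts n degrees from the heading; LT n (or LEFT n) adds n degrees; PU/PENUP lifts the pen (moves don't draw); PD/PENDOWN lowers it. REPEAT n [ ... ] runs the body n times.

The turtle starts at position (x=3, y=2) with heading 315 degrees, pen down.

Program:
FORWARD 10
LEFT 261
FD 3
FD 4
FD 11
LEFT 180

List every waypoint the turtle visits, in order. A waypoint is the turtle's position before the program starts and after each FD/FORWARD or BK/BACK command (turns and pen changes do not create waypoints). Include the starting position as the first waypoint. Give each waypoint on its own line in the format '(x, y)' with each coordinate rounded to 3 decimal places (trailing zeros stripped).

Answer: (3, 2)
(10.071, -5.071)
(7.644, -6.834)
(4.408, -9.186)
(-4.491, -15.651)

Derivation:
Executing turtle program step by step:
Start: pos=(3,2), heading=315, pen down
FD 10: (3,2) -> (10.071,-5.071) [heading=315, draw]
LT 261: heading 315 -> 216
FD 3: (10.071,-5.071) -> (7.644,-6.834) [heading=216, draw]
FD 4: (7.644,-6.834) -> (4.408,-9.186) [heading=216, draw]
FD 11: (4.408,-9.186) -> (-4.491,-15.651) [heading=216, draw]
LT 180: heading 216 -> 36
Final: pos=(-4.491,-15.651), heading=36, 4 segment(s) drawn
Waypoints (5 total):
(3, 2)
(10.071, -5.071)
(7.644, -6.834)
(4.408, -9.186)
(-4.491, -15.651)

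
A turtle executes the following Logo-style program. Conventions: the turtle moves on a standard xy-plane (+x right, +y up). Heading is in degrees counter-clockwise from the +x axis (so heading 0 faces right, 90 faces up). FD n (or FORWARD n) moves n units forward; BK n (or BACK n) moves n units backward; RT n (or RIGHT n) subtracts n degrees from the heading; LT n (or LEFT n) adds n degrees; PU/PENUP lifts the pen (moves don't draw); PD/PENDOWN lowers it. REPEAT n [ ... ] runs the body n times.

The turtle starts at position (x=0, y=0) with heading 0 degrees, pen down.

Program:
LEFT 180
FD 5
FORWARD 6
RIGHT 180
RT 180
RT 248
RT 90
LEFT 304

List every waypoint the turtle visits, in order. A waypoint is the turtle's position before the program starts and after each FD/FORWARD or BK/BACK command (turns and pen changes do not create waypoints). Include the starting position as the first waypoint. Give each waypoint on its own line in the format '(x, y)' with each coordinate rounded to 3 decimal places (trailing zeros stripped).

Executing turtle program step by step:
Start: pos=(0,0), heading=0, pen down
LT 180: heading 0 -> 180
FD 5: (0,0) -> (-5,0) [heading=180, draw]
FD 6: (-5,0) -> (-11,0) [heading=180, draw]
RT 180: heading 180 -> 0
RT 180: heading 0 -> 180
RT 248: heading 180 -> 292
RT 90: heading 292 -> 202
LT 304: heading 202 -> 146
Final: pos=(-11,0), heading=146, 2 segment(s) drawn
Waypoints (3 total):
(0, 0)
(-5, 0)
(-11, 0)

Answer: (0, 0)
(-5, 0)
(-11, 0)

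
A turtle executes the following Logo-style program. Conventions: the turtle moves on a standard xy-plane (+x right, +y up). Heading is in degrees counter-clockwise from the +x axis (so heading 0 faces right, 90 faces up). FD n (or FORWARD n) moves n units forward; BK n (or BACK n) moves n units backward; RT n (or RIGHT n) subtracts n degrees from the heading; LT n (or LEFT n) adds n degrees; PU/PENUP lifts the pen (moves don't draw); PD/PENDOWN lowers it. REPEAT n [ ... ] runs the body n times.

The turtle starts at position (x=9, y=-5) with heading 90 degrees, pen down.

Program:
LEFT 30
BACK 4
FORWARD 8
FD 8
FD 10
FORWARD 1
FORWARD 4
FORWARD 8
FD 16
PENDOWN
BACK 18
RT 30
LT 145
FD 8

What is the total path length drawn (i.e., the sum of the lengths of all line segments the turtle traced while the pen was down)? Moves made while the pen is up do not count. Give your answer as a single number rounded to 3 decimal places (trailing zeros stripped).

Executing turtle program step by step:
Start: pos=(9,-5), heading=90, pen down
LT 30: heading 90 -> 120
BK 4: (9,-5) -> (11,-8.464) [heading=120, draw]
FD 8: (11,-8.464) -> (7,-1.536) [heading=120, draw]
FD 8: (7,-1.536) -> (3,5.392) [heading=120, draw]
FD 10: (3,5.392) -> (-2,14.053) [heading=120, draw]
FD 1: (-2,14.053) -> (-2.5,14.919) [heading=120, draw]
FD 4: (-2.5,14.919) -> (-4.5,18.383) [heading=120, draw]
FD 8: (-4.5,18.383) -> (-8.5,25.311) [heading=120, draw]
FD 16: (-8.5,25.311) -> (-16.5,39.167) [heading=120, draw]
PD: pen down
BK 18: (-16.5,39.167) -> (-7.5,23.579) [heading=120, draw]
RT 30: heading 120 -> 90
LT 145: heading 90 -> 235
FD 8: (-7.5,23.579) -> (-12.089,17.026) [heading=235, draw]
Final: pos=(-12.089,17.026), heading=235, 10 segment(s) drawn

Segment lengths:
  seg 1: (9,-5) -> (11,-8.464), length = 4
  seg 2: (11,-8.464) -> (7,-1.536), length = 8
  seg 3: (7,-1.536) -> (3,5.392), length = 8
  seg 4: (3,5.392) -> (-2,14.053), length = 10
  seg 5: (-2,14.053) -> (-2.5,14.919), length = 1
  seg 6: (-2.5,14.919) -> (-4.5,18.383), length = 4
  seg 7: (-4.5,18.383) -> (-8.5,25.311), length = 8
  seg 8: (-8.5,25.311) -> (-16.5,39.167), length = 16
  seg 9: (-16.5,39.167) -> (-7.5,23.579), length = 18
  seg 10: (-7.5,23.579) -> (-12.089,17.026), length = 8
Total = 85

Answer: 85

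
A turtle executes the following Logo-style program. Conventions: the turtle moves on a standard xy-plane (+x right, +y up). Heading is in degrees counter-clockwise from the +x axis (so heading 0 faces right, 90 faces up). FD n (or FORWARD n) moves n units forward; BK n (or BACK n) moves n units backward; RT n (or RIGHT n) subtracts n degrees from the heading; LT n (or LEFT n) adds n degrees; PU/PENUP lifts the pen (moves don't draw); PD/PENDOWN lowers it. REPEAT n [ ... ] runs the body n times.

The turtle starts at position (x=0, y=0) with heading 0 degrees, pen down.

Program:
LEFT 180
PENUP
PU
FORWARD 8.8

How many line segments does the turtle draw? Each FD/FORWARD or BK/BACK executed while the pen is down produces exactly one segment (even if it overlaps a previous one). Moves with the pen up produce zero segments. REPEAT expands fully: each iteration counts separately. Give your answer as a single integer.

Executing turtle program step by step:
Start: pos=(0,0), heading=0, pen down
LT 180: heading 0 -> 180
PU: pen up
PU: pen up
FD 8.8: (0,0) -> (-8.8,0) [heading=180, move]
Final: pos=(-8.8,0), heading=180, 0 segment(s) drawn
Segments drawn: 0

Answer: 0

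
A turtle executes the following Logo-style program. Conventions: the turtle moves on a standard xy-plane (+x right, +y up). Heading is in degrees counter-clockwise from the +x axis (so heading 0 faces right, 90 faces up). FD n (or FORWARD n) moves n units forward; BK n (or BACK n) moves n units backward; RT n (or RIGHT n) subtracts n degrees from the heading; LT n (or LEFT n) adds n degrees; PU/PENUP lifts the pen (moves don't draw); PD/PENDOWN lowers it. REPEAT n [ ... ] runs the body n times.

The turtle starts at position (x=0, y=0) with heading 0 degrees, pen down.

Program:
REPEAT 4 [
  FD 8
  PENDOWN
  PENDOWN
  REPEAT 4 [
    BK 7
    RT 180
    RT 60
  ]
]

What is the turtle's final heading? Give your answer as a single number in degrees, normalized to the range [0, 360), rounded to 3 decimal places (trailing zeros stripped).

Executing turtle program step by step:
Start: pos=(0,0), heading=0, pen down
REPEAT 4 [
  -- iteration 1/4 --
  FD 8: (0,0) -> (8,0) [heading=0, draw]
  PD: pen down
  PD: pen down
  REPEAT 4 [
    -- iteration 1/4 --
    BK 7: (8,0) -> (1,0) [heading=0, draw]
    RT 180: heading 0 -> 180
    RT 60: heading 180 -> 120
    -- iteration 2/4 --
    BK 7: (1,0) -> (4.5,-6.062) [heading=120, draw]
    RT 180: heading 120 -> 300
    RT 60: heading 300 -> 240
    -- iteration 3/4 --
    BK 7: (4.5,-6.062) -> (8,0) [heading=240, draw]
    RT 180: heading 240 -> 60
    RT 60: heading 60 -> 0
    -- iteration 4/4 --
    BK 7: (8,0) -> (1,0) [heading=0, draw]
    RT 180: heading 0 -> 180
    RT 60: heading 180 -> 120
  ]
  -- iteration 2/4 --
  FD 8: (1,0) -> (-3,6.928) [heading=120, draw]
  PD: pen down
  PD: pen down
  REPEAT 4 [
    -- iteration 1/4 --
    BK 7: (-3,6.928) -> (0.5,0.866) [heading=120, draw]
    RT 180: heading 120 -> 300
    RT 60: heading 300 -> 240
    -- iteration 2/4 --
    BK 7: (0.5,0.866) -> (4,6.928) [heading=240, draw]
    RT 180: heading 240 -> 60
    RT 60: heading 60 -> 0
    -- iteration 3/4 --
    BK 7: (4,6.928) -> (-3,6.928) [heading=0, draw]
    RT 180: heading 0 -> 180
    RT 60: heading 180 -> 120
    -- iteration 4/4 --
    BK 7: (-3,6.928) -> (0.5,0.866) [heading=120, draw]
    RT 180: heading 120 -> 300
    RT 60: heading 300 -> 240
  ]
  -- iteration 3/4 --
  FD 8: (0.5,0.866) -> (-3.5,-6.062) [heading=240, draw]
  PD: pen down
  PD: pen down
  REPEAT 4 [
    -- iteration 1/4 --
    BK 7: (-3.5,-6.062) -> (0,0) [heading=240, draw]
    RT 180: heading 240 -> 60
    RT 60: heading 60 -> 0
    -- iteration 2/4 --
    BK 7: (0,0) -> (-7,0) [heading=0, draw]
    RT 180: heading 0 -> 180
    RT 60: heading 180 -> 120
    -- iteration 3/4 --
    BK 7: (-7,0) -> (-3.5,-6.062) [heading=120, draw]
    RT 180: heading 120 -> 300
    RT 60: heading 300 -> 240
    -- iteration 4/4 --
    BK 7: (-3.5,-6.062) -> (0,0) [heading=240, draw]
    RT 180: heading 240 -> 60
    RT 60: heading 60 -> 0
  ]
  -- iteration 4/4 --
  FD 8: (0,0) -> (8,0) [heading=0, draw]
  PD: pen down
  PD: pen down
  REPEAT 4 [
    -- iteration 1/4 --
    BK 7: (8,0) -> (1,0) [heading=0, draw]
    RT 180: heading 0 -> 180
    RT 60: heading 180 -> 120
    -- iteration 2/4 --
    BK 7: (1,0) -> (4.5,-6.062) [heading=120, draw]
    RT 180: heading 120 -> 300
    RT 60: heading 300 -> 240
    -- iteration 3/4 --
    BK 7: (4.5,-6.062) -> (8,0) [heading=240, draw]
    RT 180: heading 240 -> 60
    RT 60: heading 60 -> 0
    -- iteration 4/4 --
    BK 7: (8,0) -> (1,0) [heading=0, draw]
    RT 180: heading 0 -> 180
    RT 60: heading 180 -> 120
  ]
]
Final: pos=(1,0), heading=120, 20 segment(s) drawn

Answer: 120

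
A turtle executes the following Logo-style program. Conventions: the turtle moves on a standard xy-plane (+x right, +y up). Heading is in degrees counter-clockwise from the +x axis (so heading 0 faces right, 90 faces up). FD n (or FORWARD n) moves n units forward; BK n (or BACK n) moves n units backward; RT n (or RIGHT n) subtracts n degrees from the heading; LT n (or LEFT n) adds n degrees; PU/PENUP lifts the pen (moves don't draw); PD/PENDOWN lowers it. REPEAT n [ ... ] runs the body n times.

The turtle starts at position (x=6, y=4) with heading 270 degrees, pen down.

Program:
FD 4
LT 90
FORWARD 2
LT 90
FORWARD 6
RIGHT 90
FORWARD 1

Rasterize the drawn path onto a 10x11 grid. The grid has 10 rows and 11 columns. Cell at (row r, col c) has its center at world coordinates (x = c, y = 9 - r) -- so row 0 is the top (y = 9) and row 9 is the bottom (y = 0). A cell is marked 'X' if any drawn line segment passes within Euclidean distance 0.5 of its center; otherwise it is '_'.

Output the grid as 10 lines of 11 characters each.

Answer: ___________
___________
___________
________XX_
________X__
______X_X__
______X_X__
______X_X__
______X_X__
______XXX__

Derivation:
Segment 0: (6,4) -> (6,0)
Segment 1: (6,0) -> (8,-0)
Segment 2: (8,-0) -> (8,6)
Segment 3: (8,6) -> (9,6)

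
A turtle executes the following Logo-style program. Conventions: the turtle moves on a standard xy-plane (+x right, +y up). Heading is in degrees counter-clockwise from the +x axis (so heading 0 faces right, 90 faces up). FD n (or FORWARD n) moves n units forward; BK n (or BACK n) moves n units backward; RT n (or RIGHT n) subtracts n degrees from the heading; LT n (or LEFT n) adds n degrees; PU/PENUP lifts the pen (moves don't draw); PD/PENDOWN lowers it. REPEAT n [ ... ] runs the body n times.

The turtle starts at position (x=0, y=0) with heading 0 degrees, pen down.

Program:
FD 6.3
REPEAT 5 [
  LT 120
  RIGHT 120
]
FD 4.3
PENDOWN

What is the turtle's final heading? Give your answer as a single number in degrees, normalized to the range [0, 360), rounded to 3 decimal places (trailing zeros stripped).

Answer: 0

Derivation:
Executing turtle program step by step:
Start: pos=(0,0), heading=0, pen down
FD 6.3: (0,0) -> (6.3,0) [heading=0, draw]
REPEAT 5 [
  -- iteration 1/5 --
  LT 120: heading 0 -> 120
  RT 120: heading 120 -> 0
  -- iteration 2/5 --
  LT 120: heading 0 -> 120
  RT 120: heading 120 -> 0
  -- iteration 3/5 --
  LT 120: heading 0 -> 120
  RT 120: heading 120 -> 0
  -- iteration 4/5 --
  LT 120: heading 0 -> 120
  RT 120: heading 120 -> 0
  -- iteration 5/5 --
  LT 120: heading 0 -> 120
  RT 120: heading 120 -> 0
]
FD 4.3: (6.3,0) -> (10.6,0) [heading=0, draw]
PD: pen down
Final: pos=(10.6,0), heading=0, 2 segment(s) drawn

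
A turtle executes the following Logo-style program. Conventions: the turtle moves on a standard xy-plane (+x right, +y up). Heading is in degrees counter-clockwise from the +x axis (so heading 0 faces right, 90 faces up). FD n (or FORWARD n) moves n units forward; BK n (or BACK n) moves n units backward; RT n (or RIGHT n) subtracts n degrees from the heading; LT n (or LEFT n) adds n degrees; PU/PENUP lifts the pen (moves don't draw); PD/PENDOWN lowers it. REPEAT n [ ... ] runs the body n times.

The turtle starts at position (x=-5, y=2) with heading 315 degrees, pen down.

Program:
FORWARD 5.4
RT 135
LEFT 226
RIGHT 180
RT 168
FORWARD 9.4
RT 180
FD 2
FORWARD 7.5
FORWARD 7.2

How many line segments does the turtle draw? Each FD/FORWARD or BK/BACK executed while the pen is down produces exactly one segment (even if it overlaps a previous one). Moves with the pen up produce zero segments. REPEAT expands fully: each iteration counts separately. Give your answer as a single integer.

Answer: 5

Derivation:
Executing turtle program step by step:
Start: pos=(-5,2), heading=315, pen down
FD 5.4: (-5,2) -> (-1.182,-1.818) [heading=315, draw]
RT 135: heading 315 -> 180
LT 226: heading 180 -> 46
RT 180: heading 46 -> 226
RT 168: heading 226 -> 58
FD 9.4: (-1.182,-1.818) -> (3.8,6.153) [heading=58, draw]
RT 180: heading 58 -> 238
FD 2: (3.8,6.153) -> (2.74,4.457) [heading=238, draw]
FD 7.5: (2.74,4.457) -> (-1.235,-1.903) [heading=238, draw]
FD 7.2: (-1.235,-1.903) -> (-5.05,-8.009) [heading=238, draw]
Final: pos=(-5.05,-8.009), heading=238, 5 segment(s) drawn
Segments drawn: 5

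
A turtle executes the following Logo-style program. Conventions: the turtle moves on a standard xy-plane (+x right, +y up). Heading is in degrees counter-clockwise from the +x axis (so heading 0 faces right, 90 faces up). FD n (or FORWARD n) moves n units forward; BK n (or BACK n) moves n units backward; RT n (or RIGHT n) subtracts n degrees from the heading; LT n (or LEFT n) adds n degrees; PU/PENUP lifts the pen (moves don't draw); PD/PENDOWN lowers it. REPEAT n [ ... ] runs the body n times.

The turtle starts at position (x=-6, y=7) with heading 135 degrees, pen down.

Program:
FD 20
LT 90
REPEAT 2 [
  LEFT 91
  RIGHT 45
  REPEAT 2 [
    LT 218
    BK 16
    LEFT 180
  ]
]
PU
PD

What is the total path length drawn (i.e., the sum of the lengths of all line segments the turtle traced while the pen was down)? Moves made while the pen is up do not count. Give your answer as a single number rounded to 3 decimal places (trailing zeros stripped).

Answer: 84

Derivation:
Executing turtle program step by step:
Start: pos=(-6,7), heading=135, pen down
FD 20: (-6,7) -> (-20.142,21.142) [heading=135, draw]
LT 90: heading 135 -> 225
REPEAT 2 [
  -- iteration 1/2 --
  LT 91: heading 225 -> 316
  RT 45: heading 316 -> 271
  REPEAT 2 [
    -- iteration 1/2 --
    LT 218: heading 271 -> 129
    BK 16: (-20.142,21.142) -> (-10.073,8.708) [heading=129, draw]
    LT 180: heading 129 -> 309
    -- iteration 2/2 --
    LT 218: heading 309 -> 167
    BK 16: (-10.073,8.708) -> (5.517,5.109) [heading=167, draw]
    LT 180: heading 167 -> 347
  ]
  -- iteration 2/2 --
  LT 91: heading 347 -> 78
  RT 45: heading 78 -> 33
  REPEAT 2 [
    -- iteration 1/2 --
    LT 218: heading 33 -> 251
    BK 16: (5.517,5.109) -> (10.726,20.237) [heading=251, draw]
    LT 180: heading 251 -> 71
    -- iteration 2/2 --
    LT 218: heading 71 -> 289
    BK 16: (10.726,20.237) -> (5.517,35.365) [heading=289, draw]
    LT 180: heading 289 -> 109
  ]
]
PU: pen up
PD: pen down
Final: pos=(5.517,35.365), heading=109, 5 segment(s) drawn

Segment lengths:
  seg 1: (-6,7) -> (-20.142,21.142), length = 20
  seg 2: (-20.142,21.142) -> (-10.073,8.708), length = 16
  seg 3: (-10.073,8.708) -> (5.517,5.109), length = 16
  seg 4: (5.517,5.109) -> (10.726,20.237), length = 16
  seg 5: (10.726,20.237) -> (5.517,35.365), length = 16
Total = 84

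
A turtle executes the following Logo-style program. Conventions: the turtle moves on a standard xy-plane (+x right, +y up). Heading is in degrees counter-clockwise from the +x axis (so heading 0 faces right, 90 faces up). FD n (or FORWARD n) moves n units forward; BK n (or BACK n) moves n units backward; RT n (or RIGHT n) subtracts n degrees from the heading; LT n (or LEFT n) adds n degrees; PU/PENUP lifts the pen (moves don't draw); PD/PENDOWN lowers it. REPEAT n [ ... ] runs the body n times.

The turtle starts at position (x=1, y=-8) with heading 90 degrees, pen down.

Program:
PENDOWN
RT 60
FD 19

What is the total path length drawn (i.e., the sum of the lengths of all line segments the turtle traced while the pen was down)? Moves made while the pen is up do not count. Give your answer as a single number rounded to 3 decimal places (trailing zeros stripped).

Answer: 19

Derivation:
Executing turtle program step by step:
Start: pos=(1,-8), heading=90, pen down
PD: pen down
RT 60: heading 90 -> 30
FD 19: (1,-8) -> (17.454,1.5) [heading=30, draw]
Final: pos=(17.454,1.5), heading=30, 1 segment(s) drawn

Segment lengths:
  seg 1: (1,-8) -> (17.454,1.5), length = 19
Total = 19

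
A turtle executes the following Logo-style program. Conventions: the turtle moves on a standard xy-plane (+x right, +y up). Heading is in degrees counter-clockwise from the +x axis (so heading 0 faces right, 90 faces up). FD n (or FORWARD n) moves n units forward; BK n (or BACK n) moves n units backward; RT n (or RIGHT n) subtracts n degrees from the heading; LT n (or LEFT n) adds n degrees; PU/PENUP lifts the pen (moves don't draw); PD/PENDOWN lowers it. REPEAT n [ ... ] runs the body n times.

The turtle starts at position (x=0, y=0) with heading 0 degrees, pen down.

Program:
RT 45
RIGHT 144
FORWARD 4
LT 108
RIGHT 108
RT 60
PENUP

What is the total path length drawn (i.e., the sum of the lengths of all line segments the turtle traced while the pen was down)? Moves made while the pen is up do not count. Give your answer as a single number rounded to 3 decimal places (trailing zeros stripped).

Answer: 4

Derivation:
Executing turtle program step by step:
Start: pos=(0,0), heading=0, pen down
RT 45: heading 0 -> 315
RT 144: heading 315 -> 171
FD 4: (0,0) -> (-3.951,0.626) [heading=171, draw]
LT 108: heading 171 -> 279
RT 108: heading 279 -> 171
RT 60: heading 171 -> 111
PU: pen up
Final: pos=(-3.951,0.626), heading=111, 1 segment(s) drawn

Segment lengths:
  seg 1: (0,0) -> (-3.951,0.626), length = 4
Total = 4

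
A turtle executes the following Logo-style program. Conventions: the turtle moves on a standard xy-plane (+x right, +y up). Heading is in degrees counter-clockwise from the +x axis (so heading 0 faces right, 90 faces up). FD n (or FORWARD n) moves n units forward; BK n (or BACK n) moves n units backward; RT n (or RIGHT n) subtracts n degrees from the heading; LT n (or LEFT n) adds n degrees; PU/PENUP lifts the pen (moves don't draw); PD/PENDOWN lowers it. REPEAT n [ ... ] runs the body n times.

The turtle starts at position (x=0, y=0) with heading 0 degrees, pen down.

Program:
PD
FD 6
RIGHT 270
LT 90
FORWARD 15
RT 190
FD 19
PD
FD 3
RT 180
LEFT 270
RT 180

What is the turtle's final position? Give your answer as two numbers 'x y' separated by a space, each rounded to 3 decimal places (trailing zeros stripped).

Executing turtle program step by step:
Start: pos=(0,0), heading=0, pen down
PD: pen down
FD 6: (0,0) -> (6,0) [heading=0, draw]
RT 270: heading 0 -> 90
LT 90: heading 90 -> 180
FD 15: (6,0) -> (-9,0) [heading=180, draw]
RT 190: heading 180 -> 350
FD 19: (-9,0) -> (9.711,-3.299) [heading=350, draw]
PD: pen down
FD 3: (9.711,-3.299) -> (12.666,-3.82) [heading=350, draw]
RT 180: heading 350 -> 170
LT 270: heading 170 -> 80
RT 180: heading 80 -> 260
Final: pos=(12.666,-3.82), heading=260, 4 segment(s) drawn

Answer: 12.666 -3.82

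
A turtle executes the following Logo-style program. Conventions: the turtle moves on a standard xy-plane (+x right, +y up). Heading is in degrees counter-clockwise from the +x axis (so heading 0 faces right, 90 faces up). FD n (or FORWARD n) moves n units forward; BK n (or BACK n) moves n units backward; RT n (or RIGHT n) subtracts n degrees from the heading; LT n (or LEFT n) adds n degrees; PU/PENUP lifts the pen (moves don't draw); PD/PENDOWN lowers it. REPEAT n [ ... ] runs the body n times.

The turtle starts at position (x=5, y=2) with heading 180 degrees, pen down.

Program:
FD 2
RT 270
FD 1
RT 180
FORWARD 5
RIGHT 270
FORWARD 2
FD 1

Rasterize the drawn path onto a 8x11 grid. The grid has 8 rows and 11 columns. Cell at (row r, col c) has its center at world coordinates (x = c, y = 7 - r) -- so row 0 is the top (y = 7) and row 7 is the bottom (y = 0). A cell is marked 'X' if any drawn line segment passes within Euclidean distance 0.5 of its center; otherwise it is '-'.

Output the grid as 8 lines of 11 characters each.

Answer: -----------
XXXX-------
---X-------
---X-------
---X-------
---XXX-----
---X-------
-----------

Derivation:
Segment 0: (5,2) -> (3,2)
Segment 1: (3,2) -> (3,1)
Segment 2: (3,1) -> (3,6)
Segment 3: (3,6) -> (1,6)
Segment 4: (1,6) -> (-0,6)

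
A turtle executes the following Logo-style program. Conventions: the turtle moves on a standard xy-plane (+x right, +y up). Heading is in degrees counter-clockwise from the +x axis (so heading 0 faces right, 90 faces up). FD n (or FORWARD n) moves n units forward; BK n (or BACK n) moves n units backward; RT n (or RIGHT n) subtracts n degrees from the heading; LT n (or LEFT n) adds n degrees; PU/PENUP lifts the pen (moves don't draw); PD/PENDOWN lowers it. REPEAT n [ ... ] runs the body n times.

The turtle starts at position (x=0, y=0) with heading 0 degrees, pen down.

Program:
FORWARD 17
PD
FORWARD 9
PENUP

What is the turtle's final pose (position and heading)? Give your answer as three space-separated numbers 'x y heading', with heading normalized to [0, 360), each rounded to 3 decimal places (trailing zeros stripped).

Executing turtle program step by step:
Start: pos=(0,0), heading=0, pen down
FD 17: (0,0) -> (17,0) [heading=0, draw]
PD: pen down
FD 9: (17,0) -> (26,0) [heading=0, draw]
PU: pen up
Final: pos=(26,0), heading=0, 2 segment(s) drawn

Answer: 26 0 0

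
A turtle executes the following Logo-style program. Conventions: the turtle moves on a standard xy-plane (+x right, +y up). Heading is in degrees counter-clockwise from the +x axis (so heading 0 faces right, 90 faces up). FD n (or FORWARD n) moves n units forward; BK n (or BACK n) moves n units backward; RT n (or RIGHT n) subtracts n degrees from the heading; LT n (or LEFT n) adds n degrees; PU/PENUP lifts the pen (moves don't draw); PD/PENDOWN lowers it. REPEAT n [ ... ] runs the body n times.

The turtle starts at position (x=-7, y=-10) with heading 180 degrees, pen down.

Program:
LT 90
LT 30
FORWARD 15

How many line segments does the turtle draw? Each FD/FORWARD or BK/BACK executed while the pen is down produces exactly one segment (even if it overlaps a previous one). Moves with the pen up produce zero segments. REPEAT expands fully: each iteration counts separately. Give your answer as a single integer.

Answer: 1

Derivation:
Executing turtle program step by step:
Start: pos=(-7,-10), heading=180, pen down
LT 90: heading 180 -> 270
LT 30: heading 270 -> 300
FD 15: (-7,-10) -> (0.5,-22.99) [heading=300, draw]
Final: pos=(0.5,-22.99), heading=300, 1 segment(s) drawn
Segments drawn: 1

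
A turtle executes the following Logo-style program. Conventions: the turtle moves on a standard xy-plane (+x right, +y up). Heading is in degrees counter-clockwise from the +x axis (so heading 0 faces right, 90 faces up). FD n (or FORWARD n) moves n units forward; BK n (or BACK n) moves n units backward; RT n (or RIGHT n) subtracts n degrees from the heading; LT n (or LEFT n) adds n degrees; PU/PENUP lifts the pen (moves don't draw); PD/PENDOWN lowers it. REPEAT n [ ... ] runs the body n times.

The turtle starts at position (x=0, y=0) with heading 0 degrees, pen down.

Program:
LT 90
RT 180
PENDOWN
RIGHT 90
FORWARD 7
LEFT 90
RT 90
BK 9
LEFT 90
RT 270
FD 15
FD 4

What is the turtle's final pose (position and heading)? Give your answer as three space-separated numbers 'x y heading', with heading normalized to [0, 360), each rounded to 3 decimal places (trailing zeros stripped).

Answer: 21 0 0

Derivation:
Executing turtle program step by step:
Start: pos=(0,0), heading=0, pen down
LT 90: heading 0 -> 90
RT 180: heading 90 -> 270
PD: pen down
RT 90: heading 270 -> 180
FD 7: (0,0) -> (-7,0) [heading=180, draw]
LT 90: heading 180 -> 270
RT 90: heading 270 -> 180
BK 9: (-7,0) -> (2,0) [heading=180, draw]
LT 90: heading 180 -> 270
RT 270: heading 270 -> 0
FD 15: (2,0) -> (17,0) [heading=0, draw]
FD 4: (17,0) -> (21,0) [heading=0, draw]
Final: pos=(21,0), heading=0, 4 segment(s) drawn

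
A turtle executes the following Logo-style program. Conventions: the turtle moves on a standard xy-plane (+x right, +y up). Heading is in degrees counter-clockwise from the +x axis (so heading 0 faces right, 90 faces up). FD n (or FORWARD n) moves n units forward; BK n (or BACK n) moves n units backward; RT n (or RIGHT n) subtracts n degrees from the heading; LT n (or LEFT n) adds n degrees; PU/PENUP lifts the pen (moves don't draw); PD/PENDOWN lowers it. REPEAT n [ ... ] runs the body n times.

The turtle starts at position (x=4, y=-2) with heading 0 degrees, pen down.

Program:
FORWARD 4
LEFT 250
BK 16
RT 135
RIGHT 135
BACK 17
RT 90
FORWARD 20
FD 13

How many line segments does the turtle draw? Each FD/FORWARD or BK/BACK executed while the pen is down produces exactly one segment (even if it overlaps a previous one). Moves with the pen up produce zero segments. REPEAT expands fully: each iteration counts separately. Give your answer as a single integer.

Answer: 5

Derivation:
Executing turtle program step by step:
Start: pos=(4,-2), heading=0, pen down
FD 4: (4,-2) -> (8,-2) [heading=0, draw]
LT 250: heading 0 -> 250
BK 16: (8,-2) -> (13.472,13.035) [heading=250, draw]
RT 135: heading 250 -> 115
RT 135: heading 115 -> 340
BK 17: (13.472,13.035) -> (-2.502,18.849) [heading=340, draw]
RT 90: heading 340 -> 250
FD 20: (-2.502,18.849) -> (-9.343,0.056) [heading=250, draw]
FD 13: (-9.343,0.056) -> (-13.789,-12.16) [heading=250, draw]
Final: pos=(-13.789,-12.16), heading=250, 5 segment(s) drawn
Segments drawn: 5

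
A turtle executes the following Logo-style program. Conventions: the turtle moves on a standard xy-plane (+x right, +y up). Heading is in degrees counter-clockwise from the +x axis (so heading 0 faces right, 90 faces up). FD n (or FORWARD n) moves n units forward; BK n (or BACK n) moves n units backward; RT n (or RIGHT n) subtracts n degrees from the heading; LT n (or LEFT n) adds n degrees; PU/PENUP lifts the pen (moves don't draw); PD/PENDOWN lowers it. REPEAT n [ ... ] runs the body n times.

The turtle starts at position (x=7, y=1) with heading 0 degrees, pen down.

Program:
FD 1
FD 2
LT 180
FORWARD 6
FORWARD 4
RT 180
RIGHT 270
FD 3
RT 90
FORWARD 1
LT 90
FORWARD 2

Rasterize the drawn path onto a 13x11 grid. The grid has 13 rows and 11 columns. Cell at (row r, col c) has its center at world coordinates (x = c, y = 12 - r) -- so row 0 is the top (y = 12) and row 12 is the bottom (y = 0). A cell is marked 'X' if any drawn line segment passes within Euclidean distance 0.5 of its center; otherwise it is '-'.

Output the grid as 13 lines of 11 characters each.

Segment 0: (7,1) -> (8,1)
Segment 1: (8,1) -> (10,1)
Segment 2: (10,1) -> (4,1)
Segment 3: (4,1) -> (0,1)
Segment 4: (0,1) -> (-0,4)
Segment 5: (-0,4) -> (1,4)
Segment 6: (1,4) -> (1,6)

Answer: -----------
-----------
-----------
-----------
-----------
-----------
-X---------
-X---------
XX---------
X----------
X----------
XXXXXXXXXXX
-----------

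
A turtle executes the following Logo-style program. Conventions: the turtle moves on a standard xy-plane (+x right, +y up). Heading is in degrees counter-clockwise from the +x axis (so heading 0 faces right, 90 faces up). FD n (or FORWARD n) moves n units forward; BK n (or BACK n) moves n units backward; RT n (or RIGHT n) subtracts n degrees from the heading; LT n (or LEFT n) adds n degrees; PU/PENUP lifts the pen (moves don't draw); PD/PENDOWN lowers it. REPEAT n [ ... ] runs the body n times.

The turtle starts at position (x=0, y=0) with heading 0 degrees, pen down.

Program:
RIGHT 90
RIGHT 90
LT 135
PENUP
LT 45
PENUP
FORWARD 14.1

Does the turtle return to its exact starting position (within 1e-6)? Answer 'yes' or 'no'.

Executing turtle program step by step:
Start: pos=(0,0), heading=0, pen down
RT 90: heading 0 -> 270
RT 90: heading 270 -> 180
LT 135: heading 180 -> 315
PU: pen up
LT 45: heading 315 -> 0
PU: pen up
FD 14.1: (0,0) -> (14.1,0) [heading=0, move]
Final: pos=(14.1,0), heading=0, 0 segment(s) drawn

Start position: (0, 0)
Final position: (14.1, 0)
Distance = 14.1; >= 1e-6 -> NOT closed

Answer: no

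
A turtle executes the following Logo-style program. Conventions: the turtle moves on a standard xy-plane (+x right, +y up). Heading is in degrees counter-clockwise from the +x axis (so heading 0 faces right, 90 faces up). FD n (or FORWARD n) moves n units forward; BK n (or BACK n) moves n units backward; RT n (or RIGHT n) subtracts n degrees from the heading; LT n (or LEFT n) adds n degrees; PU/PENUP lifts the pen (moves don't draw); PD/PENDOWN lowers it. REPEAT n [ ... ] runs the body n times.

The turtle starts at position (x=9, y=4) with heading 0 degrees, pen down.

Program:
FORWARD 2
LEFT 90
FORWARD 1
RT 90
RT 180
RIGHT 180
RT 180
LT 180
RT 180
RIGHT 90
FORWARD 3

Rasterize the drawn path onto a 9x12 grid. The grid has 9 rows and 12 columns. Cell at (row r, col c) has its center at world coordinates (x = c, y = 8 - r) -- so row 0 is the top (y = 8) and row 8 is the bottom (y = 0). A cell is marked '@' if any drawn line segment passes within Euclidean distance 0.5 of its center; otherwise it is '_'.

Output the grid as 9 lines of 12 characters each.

Segment 0: (9,4) -> (11,4)
Segment 1: (11,4) -> (11,5)
Segment 2: (11,5) -> (11,8)

Answer: ___________@
___________@
___________@
___________@
_________@@@
____________
____________
____________
____________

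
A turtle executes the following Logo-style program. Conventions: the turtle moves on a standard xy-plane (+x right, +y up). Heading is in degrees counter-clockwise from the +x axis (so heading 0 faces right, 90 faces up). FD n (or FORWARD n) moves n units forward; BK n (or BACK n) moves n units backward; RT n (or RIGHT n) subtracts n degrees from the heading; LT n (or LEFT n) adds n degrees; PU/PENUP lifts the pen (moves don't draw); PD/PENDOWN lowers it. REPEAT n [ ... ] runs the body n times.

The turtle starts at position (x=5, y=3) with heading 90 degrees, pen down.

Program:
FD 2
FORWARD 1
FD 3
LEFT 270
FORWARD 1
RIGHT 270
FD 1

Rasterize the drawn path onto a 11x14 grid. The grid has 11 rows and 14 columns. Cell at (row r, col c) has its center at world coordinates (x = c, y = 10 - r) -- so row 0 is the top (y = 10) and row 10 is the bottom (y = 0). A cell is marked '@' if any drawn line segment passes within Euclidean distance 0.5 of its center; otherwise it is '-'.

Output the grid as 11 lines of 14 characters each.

Segment 0: (5,3) -> (5,5)
Segment 1: (5,5) -> (5,6)
Segment 2: (5,6) -> (5,9)
Segment 3: (5,9) -> (6,9)
Segment 4: (6,9) -> (6,10)

Answer: ------@-------
-----@@-------
-----@--------
-----@--------
-----@--------
-----@--------
-----@--------
-----@--------
--------------
--------------
--------------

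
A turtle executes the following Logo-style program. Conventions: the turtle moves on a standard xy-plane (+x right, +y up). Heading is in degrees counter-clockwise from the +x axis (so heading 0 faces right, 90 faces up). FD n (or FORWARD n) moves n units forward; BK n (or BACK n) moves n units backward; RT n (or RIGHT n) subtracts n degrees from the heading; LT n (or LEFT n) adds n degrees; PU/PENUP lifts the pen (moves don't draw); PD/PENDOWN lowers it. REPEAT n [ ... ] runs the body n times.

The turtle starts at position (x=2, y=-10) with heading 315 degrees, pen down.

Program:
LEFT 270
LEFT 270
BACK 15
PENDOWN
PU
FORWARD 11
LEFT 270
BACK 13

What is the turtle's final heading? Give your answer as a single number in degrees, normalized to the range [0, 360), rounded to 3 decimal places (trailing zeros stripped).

Answer: 45

Derivation:
Executing turtle program step by step:
Start: pos=(2,-10), heading=315, pen down
LT 270: heading 315 -> 225
LT 270: heading 225 -> 135
BK 15: (2,-10) -> (12.607,-20.607) [heading=135, draw]
PD: pen down
PU: pen up
FD 11: (12.607,-20.607) -> (4.828,-12.828) [heading=135, move]
LT 270: heading 135 -> 45
BK 13: (4.828,-12.828) -> (-4.364,-22.021) [heading=45, move]
Final: pos=(-4.364,-22.021), heading=45, 1 segment(s) drawn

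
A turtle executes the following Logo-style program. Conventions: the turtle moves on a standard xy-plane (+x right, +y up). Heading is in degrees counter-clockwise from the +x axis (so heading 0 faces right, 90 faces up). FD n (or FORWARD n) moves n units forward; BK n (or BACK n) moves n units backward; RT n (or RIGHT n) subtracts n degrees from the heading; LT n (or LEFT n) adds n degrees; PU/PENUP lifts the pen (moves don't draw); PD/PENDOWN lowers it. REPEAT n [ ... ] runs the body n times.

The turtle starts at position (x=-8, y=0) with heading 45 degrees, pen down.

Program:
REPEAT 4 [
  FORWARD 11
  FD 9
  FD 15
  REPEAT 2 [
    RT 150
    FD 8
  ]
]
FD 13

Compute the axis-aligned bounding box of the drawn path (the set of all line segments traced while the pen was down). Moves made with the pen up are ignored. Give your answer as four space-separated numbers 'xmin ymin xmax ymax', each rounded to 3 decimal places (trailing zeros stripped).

Executing turtle program step by step:
Start: pos=(-8,0), heading=45, pen down
REPEAT 4 [
  -- iteration 1/4 --
  FD 11: (-8,0) -> (-0.222,7.778) [heading=45, draw]
  FD 9: (-0.222,7.778) -> (6.142,14.142) [heading=45, draw]
  FD 15: (6.142,14.142) -> (16.749,24.749) [heading=45, draw]
  REPEAT 2 [
    -- iteration 1/2 --
    RT 150: heading 45 -> 255
    FD 8: (16.749,24.749) -> (14.678,17.021) [heading=255, draw]
    -- iteration 2/2 --
    RT 150: heading 255 -> 105
    FD 8: (14.678,17.021) -> (12.608,24.749) [heading=105, draw]
  ]
  -- iteration 2/4 --
  FD 11: (12.608,24.749) -> (9.761,35.374) [heading=105, draw]
  FD 9: (9.761,35.374) -> (7.431,44.067) [heading=105, draw]
  FD 15: (7.431,44.067) -> (3.549,58.556) [heading=105, draw]
  REPEAT 2 [
    -- iteration 1/2 --
    RT 150: heading 105 -> 315
    FD 8: (3.549,58.556) -> (9.206,52.899) [heading=315, draw]
    -- iteration 2/2 --
    RT 150: heading 315 -> 165
    FD 8: (9.206,52.899) -> (1.478,54.97) [heading=165, draw]
  ]
  -- iteration 3/4 --
  FD 11: (1.478,54.97) -> (-9.147,57.817) [heading=165, draw]
  FD 9: (-9.147,57.817) -> (-17.84,60.146) [heading=165, draw]
  FD 15: (-17.84,60.146) -> (-32.329,64.029) [heading=165, draw]
  REPEAT 2 [
    -- iteration 1/2 --
    RT 150: heading 165 -> 15
    FD 8: (-32.329,64.029) -> (-24.602,66.099) [heading=15, draw]
    -- iteration 2/2 --
    RT 150: heading 15 -> 225
    FD 8: (-24.602,66.099) -> (-30.258,60.442) [heading=225, draw]
  ]
  -- iteration 4/4 --
  FD 11: (-30.258,60.442) -> (-38.037,52.664) [heading=225, draw]
  FD 9: (-38.037,52.664) -> (-44.401,46.3) [heading=225, draw]
  FD 15: (-44.401,46.3) -> (-55.007,35.693) [heading=225, draw]
  REPEAT 2 [
    -- iteration 1/2 --
    RT 150: heading 225 -> 75
    FD 8: (-55.007,35.693) -> (-52.937,43.421) [heading=75, draw]
    -- iteration 2/2 --
    RT 150: heading 75 -> 285
    FD 8: (-52.937,43.421) -> (-50.866,35.693) [heading=285, draw]
  ]
]
FD 13: (-50.866,35.693) -> (-47.501,23.136) [heading=285, draw]
Final: pos=(-47.501,23.136), heading=285, 21 segment(s) drawn

Segment endpoints: x in {-55.007, -52.937, -50.866, -47.501, -44.401, -38.037, -32.329, -30.258, -24.602, -17.84, -9.147, -8, -0.222, 1.478, 3.549, 6.142, 7.431, 9.206, 9.761, 12.608, 14.678, 16.749}, y in {0, 7.778, 14.142, 17.021, 23.136, 24.749, 35.374, 35.693, 43.421, 44.067, 46.3, 52.664, 52.899, 54.97, 57.817, 58.556, 60.146, 60.442, 64.029, 66.099}
xmin=-55.007, ymin=0, xmax=16.749, ymax=66.099

Answer: -55.007 0 16.749 66.099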